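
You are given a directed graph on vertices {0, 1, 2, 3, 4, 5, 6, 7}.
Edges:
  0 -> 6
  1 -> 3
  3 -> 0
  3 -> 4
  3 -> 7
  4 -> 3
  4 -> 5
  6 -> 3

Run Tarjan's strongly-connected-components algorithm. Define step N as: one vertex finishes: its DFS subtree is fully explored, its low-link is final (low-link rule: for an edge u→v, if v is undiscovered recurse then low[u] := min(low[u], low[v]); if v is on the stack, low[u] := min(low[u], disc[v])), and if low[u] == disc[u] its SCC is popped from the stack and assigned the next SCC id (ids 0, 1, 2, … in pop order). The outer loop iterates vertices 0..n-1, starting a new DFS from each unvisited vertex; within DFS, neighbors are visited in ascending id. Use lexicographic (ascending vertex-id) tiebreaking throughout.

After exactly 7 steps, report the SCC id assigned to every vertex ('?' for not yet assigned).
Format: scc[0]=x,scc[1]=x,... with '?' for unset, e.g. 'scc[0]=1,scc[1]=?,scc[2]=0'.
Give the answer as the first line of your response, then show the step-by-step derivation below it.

scc[0]=2,scc[1]=3,scc[2]=?,scc[3]=2,scc[4]=2,scc[5]=0,scc[6]=2,scc[7]=1

step 1: low=(low[0]=0,low[1]=?,low[2]=?,low[3]=0,low[4]=2,low[5]=4,low[6]=1,low[7]=?); scc=(scc[0]=?,scc[1]=?,scc[2]=?,scc[3]=?,scc[4]=?,scc[5]=0,scc[6]=?,scc[7]=?)
step 2: low=(low[0]=0,low[1]=?,low[2]=?,low[3]=0,low[4]=2,low[5]=4,low[6]=1,low[7]=?); scc=(scc[0]=?,scc[1]=?,scc[2]=?,scc[3]=?,scc[4]=?,scc[5]=0,scc[6]=?,scc[7]=?)
step 3: low=(low[0]=0,low[1]=?,low[2]=?,low[3]=0,low[4]=2,low[5]=4,low[6]=1,low[7]=5); scc=(scc[0]=?,scc[1]=?,scc[2]=?,scc[3]=?,scc[4]=?,scc[5]=0,scc[6]=?,scc[7]=1)
step 4: low=(low[0]=0,low[1]=?,low[2]=?,low[3]=0,low[4]=2,low[5]=4,low[6]=1,low[7]=5); scc=(scc[0]=?,scc[1]=?,scc[2]=?,scc[3]=?,scc[4]=?,scc[5]=0,scc[6]=?,scc[7]=1)
step 5: low=(low[0]=0,low[1]=?,low[2]=?,low[3]=0,low[4]=2,low[5]=4,low[6]=0,low[7]=5); scc=(scc[0]=?,scc[1]=?,scc[2]=?,scc[3]=?,scc[4]=?,scc[5]=0,scc[6]=?,scc[7]=1)
step 6: low=(low[0]=0,low[1]=?,low[2]=?,low[3]=0,low[4]=2,low[5]=4,low[6]=0,low[7]=5); scc=(scc[0]=2,scc[1]=?,scc[2]=?,scc[3]=2,scc[4]=2,scc[5]=0,scc[6]=2,scc[7]=1)
step 7: low=(low[0]=0,low[1]=6,low[2]=?,low[3]=0,low[4]=2,low[5]=4,low[6]=0,low[7]=5); scc=(scc[0]=2,scc[1]=3,scc[2]=?,scc[3]=2,scc[4]=2,scc[5]=0,scc[6]=2,scc[7]=1)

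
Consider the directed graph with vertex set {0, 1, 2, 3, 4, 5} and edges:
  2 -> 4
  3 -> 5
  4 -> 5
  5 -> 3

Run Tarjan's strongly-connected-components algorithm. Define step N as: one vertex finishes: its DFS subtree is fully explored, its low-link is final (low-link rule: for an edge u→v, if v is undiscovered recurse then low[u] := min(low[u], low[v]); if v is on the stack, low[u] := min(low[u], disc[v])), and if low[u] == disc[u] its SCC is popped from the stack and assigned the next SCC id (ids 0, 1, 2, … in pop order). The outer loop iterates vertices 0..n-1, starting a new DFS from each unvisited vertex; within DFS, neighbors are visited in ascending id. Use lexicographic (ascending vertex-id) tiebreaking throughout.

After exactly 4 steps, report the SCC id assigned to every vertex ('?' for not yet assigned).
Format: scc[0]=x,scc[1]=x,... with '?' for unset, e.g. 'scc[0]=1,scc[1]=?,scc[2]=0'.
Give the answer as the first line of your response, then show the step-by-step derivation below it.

scc[0]=0,scc[1]=1,scc[2]=?,scc[3]=2,scc[4]=?,scc[5]=2

step 1: low=(low[0]=0,low[1]=?,low[2]=?,low[3]=?,low[4]=?,low[5]=?); scc=(scc[0]=0,scc[1]=?,scc[2]=?,scc[3]=?,scc[4]=?,scc[5]=?)
step 2: low=(low[0]=0,low[1]=1,low[2]=?,low[3]=?,low[4]=?,low[5]=?); scc=(scc[0]=0,scc[1]=1,scc[2]=?,scc[3]=?,scc[4]=?,scc[5]=?)
step 3: low=(low[0]=0,low[1]=1,low[2]=2,low[3]=4,low[4]=3,low[5]=4); scc=(scc[0]=0,scc[1]=1,scc[2]=?,scc[3]=?,scc[4]=?,scc[5]=?)
step 4: low=(low[0]=0,low[1]=1,low[2]=2,low[3]=4,low[4]=3,low[5]=4); scc=(scc[0]=0,scc[1]=1,scc[2]=?,scc[3]=2,scc[4]=?,scc[5]=2)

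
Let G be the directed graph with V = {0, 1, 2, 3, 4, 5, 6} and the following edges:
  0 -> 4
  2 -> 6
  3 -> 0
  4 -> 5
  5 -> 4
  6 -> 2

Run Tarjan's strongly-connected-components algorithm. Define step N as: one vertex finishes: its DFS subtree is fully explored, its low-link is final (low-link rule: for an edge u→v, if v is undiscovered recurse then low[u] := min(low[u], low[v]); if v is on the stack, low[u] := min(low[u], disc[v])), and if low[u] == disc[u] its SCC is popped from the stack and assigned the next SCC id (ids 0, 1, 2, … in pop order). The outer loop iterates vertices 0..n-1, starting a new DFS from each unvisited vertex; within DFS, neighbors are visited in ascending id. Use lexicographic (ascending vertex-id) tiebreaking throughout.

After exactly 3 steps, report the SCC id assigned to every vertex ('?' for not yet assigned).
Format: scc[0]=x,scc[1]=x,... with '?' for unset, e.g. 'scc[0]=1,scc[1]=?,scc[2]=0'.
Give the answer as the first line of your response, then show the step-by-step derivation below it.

scc[0]=1,scc[1]=?,scc[2]=?,scc[3]=?,scc[4]=0,scc[5]=0,scc[6]=?

step 1: low=(low[0]=0,low[1]=?,low[2]=?,low[3]=?,low[4]=1,low[5]=1,low[6]=?); scc=(scc[0]=?,scc[1]=?,scc[2]=?,scc[3]=?,scc[4]=?,scc[5]=?,scc[6]=?)
step 2: low=(low[0]=0,low[1]=?,low[2]=?,low[3]=?,low[4]=1,low[5]=1,low[6]=?); scc=(scc[0]=?,scc[1]=?,scc[2]=?,scc[3]=?,scc[4]=0,scc[5]=0,scc[6]=?)
step 3: low=(low[0]=0,low[1]=?,low[2]=?,low[3]=?,low[4]=1,low[5]=1,low[6]=?); scc=(scc[0]=1,scc[1]=?,scc[2]=?,scc[3]=?,scc[4]=0,scc[5]=0,scc[6]=?)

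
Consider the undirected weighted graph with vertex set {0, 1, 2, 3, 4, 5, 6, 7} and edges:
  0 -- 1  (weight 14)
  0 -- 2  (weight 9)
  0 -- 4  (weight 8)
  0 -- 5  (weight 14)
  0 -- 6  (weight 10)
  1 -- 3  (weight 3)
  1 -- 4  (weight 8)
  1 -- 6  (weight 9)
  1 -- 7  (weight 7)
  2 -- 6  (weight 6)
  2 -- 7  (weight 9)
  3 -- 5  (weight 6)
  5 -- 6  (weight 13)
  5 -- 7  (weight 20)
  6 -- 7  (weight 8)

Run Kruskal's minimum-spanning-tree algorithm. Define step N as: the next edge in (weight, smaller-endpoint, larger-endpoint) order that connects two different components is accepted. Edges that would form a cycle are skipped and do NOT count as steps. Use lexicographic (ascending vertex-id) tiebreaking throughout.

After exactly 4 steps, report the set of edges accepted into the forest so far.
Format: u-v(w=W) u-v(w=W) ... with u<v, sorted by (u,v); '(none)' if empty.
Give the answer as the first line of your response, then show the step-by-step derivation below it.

1-3(w=3) 1-7(w=7) 2-6(w=6) 3-5(w=6)

step 1: add edge 1-3 (w=3); MST = {1-3(w=3)}
step 2: add edge 2-6 (w=6); MST = {1-3(w=3) 2-6(w=6)}
step 3: add edge 3-5 (w=6); MST = {1-3(w=3) 2-6(w=6) 3-5(w=6)}
step 4: add edge 1-7 (w=7); MST = {1-3(w=3) 1-7(w=7) 2-6(w=6) 3-5(w=6)}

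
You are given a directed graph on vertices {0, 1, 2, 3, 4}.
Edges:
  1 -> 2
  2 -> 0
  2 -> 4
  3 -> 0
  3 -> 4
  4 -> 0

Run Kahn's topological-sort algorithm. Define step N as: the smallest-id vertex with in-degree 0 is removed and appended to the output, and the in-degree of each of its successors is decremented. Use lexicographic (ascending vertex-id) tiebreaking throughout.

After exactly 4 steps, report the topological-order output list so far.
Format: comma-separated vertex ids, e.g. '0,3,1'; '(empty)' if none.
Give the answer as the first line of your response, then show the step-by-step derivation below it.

1,2,3,4

step 1: output 1; order=[1]; indeg=(3,0,0,0,2)
step 2: output 2; order=[1,2]; indeg=(2,0,0,0,1)
step 3: output 3; order=[1,2,3]; indeg=(1,0,0,0,0)
step 4: output 4; order=[1,2,3,4]; indeg=(0,0,0,0,0)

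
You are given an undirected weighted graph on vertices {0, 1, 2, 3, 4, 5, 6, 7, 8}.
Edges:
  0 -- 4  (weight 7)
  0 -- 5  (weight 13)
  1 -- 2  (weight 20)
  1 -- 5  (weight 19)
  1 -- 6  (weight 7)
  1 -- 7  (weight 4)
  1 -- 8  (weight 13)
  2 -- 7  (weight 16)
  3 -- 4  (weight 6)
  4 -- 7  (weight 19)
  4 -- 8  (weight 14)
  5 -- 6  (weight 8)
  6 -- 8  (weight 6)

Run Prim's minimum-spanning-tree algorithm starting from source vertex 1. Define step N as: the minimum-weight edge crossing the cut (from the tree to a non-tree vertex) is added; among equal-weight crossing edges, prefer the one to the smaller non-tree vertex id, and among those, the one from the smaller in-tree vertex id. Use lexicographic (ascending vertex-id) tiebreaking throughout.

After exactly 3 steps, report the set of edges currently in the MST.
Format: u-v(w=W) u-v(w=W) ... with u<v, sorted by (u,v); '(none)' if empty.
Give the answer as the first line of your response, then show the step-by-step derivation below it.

1-6(w=7) 1-7(w=4) 6-8(w=6)

step 1: add edge 1-7 (w=4); MST = {1-7(w=4)}
step 2: add edge 1-6 (w=7); MST = {1-6(w=7) 1-7(w=4)}
step 3: add edge 6-8 (w=6); MST = {1-6(w=7) 1-7(w=4) 6-8(w=6)}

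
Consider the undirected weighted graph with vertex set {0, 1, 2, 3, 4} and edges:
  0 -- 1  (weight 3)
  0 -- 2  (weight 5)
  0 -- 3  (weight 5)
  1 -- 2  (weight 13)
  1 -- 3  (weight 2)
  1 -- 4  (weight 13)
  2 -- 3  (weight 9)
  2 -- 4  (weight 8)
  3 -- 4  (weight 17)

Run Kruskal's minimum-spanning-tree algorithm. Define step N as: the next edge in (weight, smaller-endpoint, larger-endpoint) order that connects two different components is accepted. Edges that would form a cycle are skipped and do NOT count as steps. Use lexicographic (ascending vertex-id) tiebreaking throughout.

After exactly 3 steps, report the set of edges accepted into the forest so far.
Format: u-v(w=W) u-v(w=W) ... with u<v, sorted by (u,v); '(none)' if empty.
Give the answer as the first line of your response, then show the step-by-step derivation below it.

0-1(w=3) 0-2(w=5) 1-3(w=2)

step 1: add edge 1-3 (w=2); MST = {1-3(w=2)}
step 2: add edge 0-1 (w=3); MST = {0-1(w=3) 1-3(w=2)}
step 3: add edge 0-2 (w=5); MST = {0-1(w=3) 0-2(w=5) 1-3(w=2)}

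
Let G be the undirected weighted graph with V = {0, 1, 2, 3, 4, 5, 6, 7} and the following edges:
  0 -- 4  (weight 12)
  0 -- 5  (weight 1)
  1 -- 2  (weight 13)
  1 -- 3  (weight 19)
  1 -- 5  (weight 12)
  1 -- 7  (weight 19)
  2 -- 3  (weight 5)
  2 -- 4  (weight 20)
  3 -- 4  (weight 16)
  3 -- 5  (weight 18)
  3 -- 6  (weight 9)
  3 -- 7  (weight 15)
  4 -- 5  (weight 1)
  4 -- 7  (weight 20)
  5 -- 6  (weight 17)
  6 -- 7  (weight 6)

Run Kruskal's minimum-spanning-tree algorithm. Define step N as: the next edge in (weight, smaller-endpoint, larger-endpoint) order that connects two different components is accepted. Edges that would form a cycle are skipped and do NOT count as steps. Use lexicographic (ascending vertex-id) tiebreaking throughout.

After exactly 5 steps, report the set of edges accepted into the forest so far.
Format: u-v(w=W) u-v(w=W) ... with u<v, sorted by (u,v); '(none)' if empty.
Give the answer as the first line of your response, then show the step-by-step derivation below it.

0-5(w=1) 2-3(w=5) 3-6(w=9) 4-5(w=1) 6-7(w=6)

step 1: add edge 0-5 (w=1); MST = {0-5(w=1)}
step 2: add edge 4-5 (w=1); MST = {0-5(w=1) 4-5(w=1)}
step 3: add edge 2-3 (w=5); MST = {0-5(w=1) 2-3(w=5) 4-5(w=1)}
step 4: add edge 6-7 (w=6); MST = {0-5(w=1) 2-3(w=5) 4-5(w=1) 6-7(w=6)}
step 5: add edge 3-6 (w=9); MST = {0-5(w=1) 2-3(w=5) 3-6(w=9) 4-5(w=1) 6-7(w=6)}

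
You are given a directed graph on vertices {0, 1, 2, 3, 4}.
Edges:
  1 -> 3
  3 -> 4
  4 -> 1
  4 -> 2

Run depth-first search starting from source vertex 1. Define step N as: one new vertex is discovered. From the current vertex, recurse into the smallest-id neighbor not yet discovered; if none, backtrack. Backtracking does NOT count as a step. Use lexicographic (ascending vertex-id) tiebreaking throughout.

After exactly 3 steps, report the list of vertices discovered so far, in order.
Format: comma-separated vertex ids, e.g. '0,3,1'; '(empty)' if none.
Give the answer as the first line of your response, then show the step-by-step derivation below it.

1,3,4

step 1: discover 1; path=1; order=1
step 2: discover 3; path=1>3; order=1,3
step 3: discover 4; path=1>3>4; order=1,3,4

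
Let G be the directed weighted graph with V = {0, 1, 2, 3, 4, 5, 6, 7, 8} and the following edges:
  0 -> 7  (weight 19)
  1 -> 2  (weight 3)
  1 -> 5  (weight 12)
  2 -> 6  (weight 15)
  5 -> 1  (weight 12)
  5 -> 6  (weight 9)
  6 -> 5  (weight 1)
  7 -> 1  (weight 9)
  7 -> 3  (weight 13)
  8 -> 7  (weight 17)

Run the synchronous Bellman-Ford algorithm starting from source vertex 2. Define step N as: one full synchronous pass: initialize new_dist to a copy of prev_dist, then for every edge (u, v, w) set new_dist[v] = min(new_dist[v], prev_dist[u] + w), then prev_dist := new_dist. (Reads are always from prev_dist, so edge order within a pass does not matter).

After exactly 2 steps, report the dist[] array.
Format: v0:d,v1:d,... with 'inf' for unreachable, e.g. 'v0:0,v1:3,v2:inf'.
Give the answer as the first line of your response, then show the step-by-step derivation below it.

v0:inf,v1:inf,v2:0,v3:inf,v4:inf,v5:16,v6:15,v7:inf,v8:inf

step 1: dist = v0:inf,v1:inf,v2:0,v3:inf,v4:inf,v5:inf,v6:15,v7:inf,v8:inf
step 2: dist = v0:inf,v1:inf,v2:0,v3:inf,v4:inf,v5:16,v6:15,v7:inf,v8:inf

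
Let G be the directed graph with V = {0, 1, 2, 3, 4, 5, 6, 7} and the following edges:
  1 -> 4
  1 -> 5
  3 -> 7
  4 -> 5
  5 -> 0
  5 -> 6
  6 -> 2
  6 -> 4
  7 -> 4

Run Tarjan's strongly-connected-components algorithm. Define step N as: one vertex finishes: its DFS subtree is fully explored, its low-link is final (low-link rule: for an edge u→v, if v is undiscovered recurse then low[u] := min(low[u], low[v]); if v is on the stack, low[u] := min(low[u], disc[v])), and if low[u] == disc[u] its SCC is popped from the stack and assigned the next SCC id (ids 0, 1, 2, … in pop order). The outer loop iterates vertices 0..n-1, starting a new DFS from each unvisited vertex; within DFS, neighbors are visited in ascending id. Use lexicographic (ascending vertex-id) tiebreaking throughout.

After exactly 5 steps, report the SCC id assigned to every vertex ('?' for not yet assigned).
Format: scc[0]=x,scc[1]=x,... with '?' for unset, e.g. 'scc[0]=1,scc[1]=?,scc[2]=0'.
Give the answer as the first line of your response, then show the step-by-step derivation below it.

scc[0]=0,scc[1]=?,scc[2]=1,scc[3]=?,scc[4]=2,scc[5]=2,scc[6]=2,scc[7]=?

step 1: low=(low[0]=0,low[1]=?,low[2]=?,low[3]=?,low[4]=?,low[5]=?,low[6]=?,low[7]=?); scc=(scc[0]=0,scc[1]=?,scc[2]=?,scc[3]=?,scc[4]=?,scc[5]=?,scc[6]=?,scc[7]=?)
step 2: low=(low[0]=0,low[1]=1,low[2]=5,low[3]=?,low[4]=2,low[5]=3,low[6]=4,low[7]=?); scc=(scc[0]=0,scc[1]=?,scc[2]=1,scc[3]=?,scc[4]=?,scc[5]=?,scc[6]=?,scc[7]=?)
step 3: low=(low[0]=0,low[1]=1,low[2]=5,low[3]=?,low[4]=2,low[5]=3,low[6]=2,low[7]=?); scc=(scc[0]=0,scc[1]=?,scc[2]=1,scc[3]=?,scc[4]=?,scc[5]=?,scc[6]=?,scc[7]=?)
step 4: low=(low[0]=0,low[1]=1,low[2]=5,low[3]=?,low[4]=2,low[5]=2,low[6]=2,low[7]=?); scc=(scc[0]=0,scc[1]=?,scc[2]=1,scc[3]=?,scc[4]=?,scc[5]=?,scc[6]=?,scc[7]=?)
step 5: low=(low[0]=0,low[1]=1,low[2]=5,low[3]=?,low[4]=2,low[5]=2,low[6]=2,low[7]=?); scc=(scc[0]=0,scc[1]=?,scc[2]=1,scc[3]=?,scc[4]=2,scc[5]=2,scc[6]=2,scc[7]=?)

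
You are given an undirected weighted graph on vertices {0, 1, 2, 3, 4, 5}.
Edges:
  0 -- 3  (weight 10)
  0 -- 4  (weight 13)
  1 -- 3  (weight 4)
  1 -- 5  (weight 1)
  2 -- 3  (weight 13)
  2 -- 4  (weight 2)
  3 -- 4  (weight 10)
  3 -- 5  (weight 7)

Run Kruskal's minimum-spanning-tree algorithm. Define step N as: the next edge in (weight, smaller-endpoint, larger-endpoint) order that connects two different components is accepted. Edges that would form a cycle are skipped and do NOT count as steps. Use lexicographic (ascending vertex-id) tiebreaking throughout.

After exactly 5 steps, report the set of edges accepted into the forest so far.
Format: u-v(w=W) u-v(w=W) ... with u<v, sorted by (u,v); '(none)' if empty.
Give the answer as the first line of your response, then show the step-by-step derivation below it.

0-3(w=10) 1-3(w=4) 1-5(w=1) 2-4(w=2) 3-4(w=10)

step 1: add edge 1-5 (w=1); MST = {1-5(w=1)}
step 2: add edge 2-4 (w=2); MST = {1-5(w=1) 2-4(w=2)}
step 3: add edge 1-3 (w=4); MST = {1-3(w=4) 1-5(w=1) 2-4(w=2)}
step 4: add edge 0-3 (w=10); MST = {0-3(w=10) 1-3(w=4) 1-5(w=1) 2-4(w=2)}
step 5: add edge 3-4 (w=10); MST = {0-3(w=10) 1-3(w=4) 1-5(w=1) 2-4(w=2) 3-4(w=10)}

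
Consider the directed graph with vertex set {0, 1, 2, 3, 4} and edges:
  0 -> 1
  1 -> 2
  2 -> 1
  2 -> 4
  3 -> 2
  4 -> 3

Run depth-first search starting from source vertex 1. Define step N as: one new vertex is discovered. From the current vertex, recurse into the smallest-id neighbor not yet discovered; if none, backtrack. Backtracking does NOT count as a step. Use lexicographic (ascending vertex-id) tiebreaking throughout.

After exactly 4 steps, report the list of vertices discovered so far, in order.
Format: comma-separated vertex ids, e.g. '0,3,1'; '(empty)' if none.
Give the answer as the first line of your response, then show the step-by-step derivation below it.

1,2,4,3

step 1: discover 1; path=1; order=1
step 2: discover 2; path=1>2; order=1,2
step 3: discover 4; path=1>2>4; order=1,2,4
step 4: discover 3; path=1>2>4>3; order=1,2,4,3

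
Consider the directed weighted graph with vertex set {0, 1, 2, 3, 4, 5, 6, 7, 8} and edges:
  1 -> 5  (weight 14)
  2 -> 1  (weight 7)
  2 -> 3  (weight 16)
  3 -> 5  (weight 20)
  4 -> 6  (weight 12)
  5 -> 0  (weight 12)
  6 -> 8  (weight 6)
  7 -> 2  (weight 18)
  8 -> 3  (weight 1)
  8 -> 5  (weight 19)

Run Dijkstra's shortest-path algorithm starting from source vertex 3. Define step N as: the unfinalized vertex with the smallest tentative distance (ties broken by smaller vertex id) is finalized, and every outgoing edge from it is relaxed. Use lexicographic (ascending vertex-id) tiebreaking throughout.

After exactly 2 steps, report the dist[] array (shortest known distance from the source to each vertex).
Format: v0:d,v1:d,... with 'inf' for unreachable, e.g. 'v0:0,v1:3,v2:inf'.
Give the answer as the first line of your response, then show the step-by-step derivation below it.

v0:32,v1:inf,v2:inf,v3:0,v4:inf,v5:20,v6:inf,v7:inf,v8:inf

step 1: dist = v0:inf,v1:inf,v2:inf,v3:0,v4:inf,v5:20,v6:inf,v7:inf,v8:inf
step 2: dist = v0:32,v1:inf,v2:inf,v3:0,v4:inf,v5:20,v6:inf,v7:inf,v8:inf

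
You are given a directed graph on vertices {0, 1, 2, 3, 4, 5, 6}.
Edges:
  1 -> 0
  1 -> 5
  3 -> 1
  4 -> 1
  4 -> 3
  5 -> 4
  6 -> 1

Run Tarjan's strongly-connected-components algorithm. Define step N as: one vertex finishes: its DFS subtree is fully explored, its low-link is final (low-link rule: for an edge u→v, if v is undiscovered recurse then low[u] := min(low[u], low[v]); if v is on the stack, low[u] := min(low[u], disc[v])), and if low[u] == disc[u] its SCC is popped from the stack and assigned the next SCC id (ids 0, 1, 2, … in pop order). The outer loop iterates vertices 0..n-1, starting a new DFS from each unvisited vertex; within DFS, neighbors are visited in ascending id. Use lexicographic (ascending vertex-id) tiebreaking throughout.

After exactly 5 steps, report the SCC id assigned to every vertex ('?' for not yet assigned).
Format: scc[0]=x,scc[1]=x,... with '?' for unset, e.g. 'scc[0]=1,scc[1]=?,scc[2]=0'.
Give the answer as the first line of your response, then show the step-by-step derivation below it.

scc[0]=0,scc[1]=1,scc[2]=?,scc[3]=1,scc[4]=1,scc[5]=1,scc[6]=?

step 1: low=(low[0]=0,low[1]=?,low[2]=?,low[3]=?,low[4]=?,low[5]=?,low[6]=?); scc=(scc[0]=0,scc[1]=?,scc[2]=?,scc[3]=?,scc[4]=?,scc[5]=?,scc[6]=?)
step 2: low=(low[0]=0,low[1]=1,low[2]=?,low[3]=1,low[4]=1,low[5]=2,low[6]=?); scc=(scc[0]=0,scc[1]=?,scc[2]=?,scc[3]=?,scc[4]=?,scc[5]=?,scc[6]=?)
step 3: low=(low[0]=0,low[1]=1,low[2]=?,low[3]=1,low[4]=1,low[5]=2,low[6]=?); scc=(scc[0]=0,scc[1]=?,scc[2]=?,scc[3]=?,scc[4]=?,scc[5]=?,scc[6]=?)
step 4: low=(low[0]=0,low[1]=1,low[2]=?,low[3]=1,low[4]=1,low[5]=1,low[6]=?); scc=(scc[0]=0,scc[1]=?,scc[2]=?,scc[3]=?,scc[4]=?,scc[5]=?,scc[6]=?)
step 5: low=(low[0]=0,low[1]=1,low[2]=?,low[3]=1,low[4]=1,low[5]=1,low[6]=?); scc=(scc[0]=0,scc[1]=1,scc[2]=?,scc[3]=1,scc[4]=1,scc[5]=1,scc[6]=?)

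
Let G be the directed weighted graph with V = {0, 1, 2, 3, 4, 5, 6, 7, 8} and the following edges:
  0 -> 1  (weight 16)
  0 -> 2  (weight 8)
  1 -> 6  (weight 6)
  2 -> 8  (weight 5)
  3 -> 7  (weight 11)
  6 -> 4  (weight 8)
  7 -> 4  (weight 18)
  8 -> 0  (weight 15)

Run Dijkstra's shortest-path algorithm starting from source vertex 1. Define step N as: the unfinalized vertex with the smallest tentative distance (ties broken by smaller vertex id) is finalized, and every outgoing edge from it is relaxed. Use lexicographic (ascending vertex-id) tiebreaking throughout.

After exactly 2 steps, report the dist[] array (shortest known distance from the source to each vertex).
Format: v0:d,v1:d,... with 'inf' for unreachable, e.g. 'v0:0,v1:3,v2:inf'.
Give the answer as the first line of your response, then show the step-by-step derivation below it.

v0:inf,v1:0,v2:inf,v3:inf,v4:14,v5:inf,v6:6,v7:inf,v8:inf

step 1: dist = v0:inf,v1:0,v2:inf,v3:inf,v4:inf,v5:inf,v6:6,v7:inf,v8:inf
step 2: dist = v0:inf,v1:0,v2:inf,v3:inf,v4:14,v5:inf,v6:6,v7:inf,v8:inf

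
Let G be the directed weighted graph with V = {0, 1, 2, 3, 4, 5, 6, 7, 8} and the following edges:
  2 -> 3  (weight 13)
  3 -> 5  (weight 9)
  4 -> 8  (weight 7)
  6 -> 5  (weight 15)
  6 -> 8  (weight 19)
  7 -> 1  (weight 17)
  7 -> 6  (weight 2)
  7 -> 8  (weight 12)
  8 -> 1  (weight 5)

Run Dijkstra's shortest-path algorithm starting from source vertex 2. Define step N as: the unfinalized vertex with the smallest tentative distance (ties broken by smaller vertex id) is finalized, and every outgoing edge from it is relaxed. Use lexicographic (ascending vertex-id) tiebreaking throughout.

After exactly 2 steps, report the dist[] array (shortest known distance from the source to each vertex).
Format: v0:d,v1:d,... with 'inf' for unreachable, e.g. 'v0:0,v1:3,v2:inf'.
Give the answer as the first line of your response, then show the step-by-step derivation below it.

v0:inf,v1:inf,v2:0,v3:13,v4:inf,v5:22,v6:inf,v7:inf,v8:inf

step 1: dist = v0:inf,v1:inf,v2:0,v3:13,v4:inf,v5:inf,v6:inf,v7:inf,v8:inf
step 2: dist = v0:inf,v1:inf,v2:0,v3:13,v4:inf,v5:22,v6:inf,v7:inf,v8:inf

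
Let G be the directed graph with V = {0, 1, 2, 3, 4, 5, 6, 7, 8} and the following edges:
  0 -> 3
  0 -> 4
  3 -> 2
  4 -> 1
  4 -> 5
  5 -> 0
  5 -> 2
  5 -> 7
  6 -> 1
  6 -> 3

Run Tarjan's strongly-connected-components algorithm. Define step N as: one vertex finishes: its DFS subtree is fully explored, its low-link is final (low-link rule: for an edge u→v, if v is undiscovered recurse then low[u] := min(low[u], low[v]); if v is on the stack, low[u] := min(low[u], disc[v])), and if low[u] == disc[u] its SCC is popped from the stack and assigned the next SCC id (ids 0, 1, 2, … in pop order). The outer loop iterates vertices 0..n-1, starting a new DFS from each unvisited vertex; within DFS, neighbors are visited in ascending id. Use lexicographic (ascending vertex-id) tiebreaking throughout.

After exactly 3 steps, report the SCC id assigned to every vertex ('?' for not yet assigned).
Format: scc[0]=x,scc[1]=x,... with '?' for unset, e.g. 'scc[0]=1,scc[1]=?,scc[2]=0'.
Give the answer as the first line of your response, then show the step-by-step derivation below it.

scc[0]=?,scc[1]=2,scc[2]=0,scc[3]=1,scc[4]=?,scc[5]=?,scc[6]=?,scc[7]=?,scc[8]=?

step 1: low=(low[0]=0,low[1]=?,low[2]=2,low[3]=1,low[4]=?,low[5]=?,low[6]=?,low[7]=?,low[8]=?); scc=(scc[0]=?,scc[1]=?,scc[2]=0,scc[3]=?,scc[4]=?,scc[5]=?,scc[6]=?,scc[7]=?,scc[8]=?)
step 2: low=(low[0]=0,low[1]=?,low[2]=2,low[3]=1,low[4]=?,low[5]=?,low[6]=?,low[7]=?,low[8]=?); scc=(scc[0]=?,scc[1]=?,scc[2]=0,scc[3]=1,scc[4]=?,scc[5]=?,scc[6]=?,scc[7]=?,scc[8]=?)
step 3: low=(low[0]=0,low[1]=4,low[2]=2,low[3]=1,low[4]=3,low[5]=?,low[6]=?,low[7]=?,low[8]=?); scc=(scc[0]=?,scc[1]=2,scc[2]=0,scc[3]=1,scc[4]=?,scc[5]=?,scc[6]=?,scc[7]=?,scc[8]=?)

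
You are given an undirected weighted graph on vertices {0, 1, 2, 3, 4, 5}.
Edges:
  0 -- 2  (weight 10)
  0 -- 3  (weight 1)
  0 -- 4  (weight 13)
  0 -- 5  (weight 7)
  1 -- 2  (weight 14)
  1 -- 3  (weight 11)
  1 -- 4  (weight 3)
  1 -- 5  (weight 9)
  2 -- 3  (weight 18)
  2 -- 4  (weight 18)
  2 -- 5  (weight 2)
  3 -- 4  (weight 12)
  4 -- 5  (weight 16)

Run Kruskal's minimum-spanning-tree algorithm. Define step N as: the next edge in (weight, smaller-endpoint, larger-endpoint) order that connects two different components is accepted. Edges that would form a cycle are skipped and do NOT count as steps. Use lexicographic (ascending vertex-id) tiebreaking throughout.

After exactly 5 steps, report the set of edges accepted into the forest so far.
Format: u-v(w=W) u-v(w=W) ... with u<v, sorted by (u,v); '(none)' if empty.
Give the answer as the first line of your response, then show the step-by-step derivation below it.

0-3(w=1) 0-5(w=7) 1-4(w=3) 1-5(w=9) 2-5(w=2)

step 1: add edge 0-3 (w=1); MST = {0-3(w=1)}
step 2: add edge 2-5 (w=2); MST = {0-3(w=1) 2-5(w=2)}
step 3: add edge 1-4 (w=3); MST = {0-3(w=1) 1-4(w=3) 2-5(w=2)}
step 4: add edge 0-5 (w=7); MST = {0-3(w=1) 0-5(w=7) 1-4(w=3) 2-5(w=2)}
step 5: add edge 1-5 (w=9); MST = {0-3(w=1) 0-5(w=7) 1-4(w=3) 1-5(w=9) 2-5(w=2)}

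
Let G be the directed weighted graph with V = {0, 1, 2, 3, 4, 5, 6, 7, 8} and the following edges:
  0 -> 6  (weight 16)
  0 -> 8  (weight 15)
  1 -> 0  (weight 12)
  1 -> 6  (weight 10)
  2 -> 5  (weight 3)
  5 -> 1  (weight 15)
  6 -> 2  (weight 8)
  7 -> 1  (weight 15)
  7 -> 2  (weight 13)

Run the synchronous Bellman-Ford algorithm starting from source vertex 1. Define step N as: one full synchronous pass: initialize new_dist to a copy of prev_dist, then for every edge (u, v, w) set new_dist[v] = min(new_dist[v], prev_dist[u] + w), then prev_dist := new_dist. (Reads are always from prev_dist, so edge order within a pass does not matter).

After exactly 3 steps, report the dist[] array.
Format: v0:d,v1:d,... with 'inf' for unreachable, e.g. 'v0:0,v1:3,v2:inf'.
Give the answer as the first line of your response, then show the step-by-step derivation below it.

v0:12,v1:0,v2:18,v3:inf,v4:inf,v5:21,v6:10,v7:inf,v8:27

step 1: dist = v0:12,v1:0,v2:inf,v3:inf,v4:inf,v5:inf,v6:10,v7:inf,v8:inf
step 2: dist = v0:12,v1:0,v2:18,v3:inf,v4:inf,v5:inf,v6:10,v7:inf,v8:27
step 3: dist = v0:12,v1:0,v2:18,v3:inf,v4:inf,v5:21,v6:10,v7:inf,v8:27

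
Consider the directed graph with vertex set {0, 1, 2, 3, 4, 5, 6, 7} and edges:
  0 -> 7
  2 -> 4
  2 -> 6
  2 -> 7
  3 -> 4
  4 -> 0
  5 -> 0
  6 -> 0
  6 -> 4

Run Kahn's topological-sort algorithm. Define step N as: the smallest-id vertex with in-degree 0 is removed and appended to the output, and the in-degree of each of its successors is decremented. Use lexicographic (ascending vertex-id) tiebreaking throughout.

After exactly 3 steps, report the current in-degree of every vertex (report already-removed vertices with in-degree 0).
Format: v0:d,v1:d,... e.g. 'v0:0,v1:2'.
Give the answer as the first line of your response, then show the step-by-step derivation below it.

v0:3,v1:0,v2:0,v3:0,v4:1,v5:0,v6:0,v7:1

step 1: output 1; order=[1]; indeg=(3,0,0,0,3,0,1,2)
step 2: output 2; order=[1,2]; indeg=(3,0,0,0,2,0,0,1)
step 3: output 3; order=[1,2,3]; indeg=(3,0,0,0,1,0,0,1)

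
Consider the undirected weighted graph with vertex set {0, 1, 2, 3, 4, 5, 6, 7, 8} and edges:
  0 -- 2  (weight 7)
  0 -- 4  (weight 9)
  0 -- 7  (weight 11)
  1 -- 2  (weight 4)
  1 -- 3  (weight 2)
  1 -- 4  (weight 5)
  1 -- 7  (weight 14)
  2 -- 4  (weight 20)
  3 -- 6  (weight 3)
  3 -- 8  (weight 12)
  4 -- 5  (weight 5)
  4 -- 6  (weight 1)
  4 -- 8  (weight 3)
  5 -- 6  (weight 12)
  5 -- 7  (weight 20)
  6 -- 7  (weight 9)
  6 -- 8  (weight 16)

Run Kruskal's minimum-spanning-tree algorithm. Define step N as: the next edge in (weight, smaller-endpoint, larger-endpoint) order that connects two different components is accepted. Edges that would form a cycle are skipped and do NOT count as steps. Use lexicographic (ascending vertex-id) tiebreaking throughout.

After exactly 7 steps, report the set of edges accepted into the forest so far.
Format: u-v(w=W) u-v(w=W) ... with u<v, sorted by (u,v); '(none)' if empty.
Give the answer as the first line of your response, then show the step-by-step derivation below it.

0-2(w=7) 1-2(w=4) 1-3(w=2) 3-6(w=3) 4-5(w=5) 4-6(w=1) 4-8(w=3)

step 1: add edge 4-6 (w=1); MST = {4-6(w=1)}
step 2: add edge 1-3 (w=2); MST = {1-3(w=2) 4-6(w=1)}
step 3: add edge 3-6 (w=3); MST = {1-3(w=2) 3-6(w=3) 4-6(w=1)}
step 4: add edge 4-8 (w=3); MST = {1-3(w=2) 3-6(w=3) 4-6(w=1) 4-8(w=3)}
step 5: add edge 1-2 (w=4); MST = {1-2(w=4) 1-3(w=2) 3-6(w=3) 4-6(w=1) 4-8(w=3)}
step 6: add edge 4-5 (w=5); MST = {1-2(w=4) 1-3(w=2) 3-6(w=3) 4-5(w=5) 4-6(w=1) 4-8(w=3)}
step 7: add edge 0-2 (w=7); MST = {0-2(w=7) 1-2(w=4) 1-3(w=2) 3-6(w=3) 4-5(w=5) 4-6(w=1) 4-8(w=3)}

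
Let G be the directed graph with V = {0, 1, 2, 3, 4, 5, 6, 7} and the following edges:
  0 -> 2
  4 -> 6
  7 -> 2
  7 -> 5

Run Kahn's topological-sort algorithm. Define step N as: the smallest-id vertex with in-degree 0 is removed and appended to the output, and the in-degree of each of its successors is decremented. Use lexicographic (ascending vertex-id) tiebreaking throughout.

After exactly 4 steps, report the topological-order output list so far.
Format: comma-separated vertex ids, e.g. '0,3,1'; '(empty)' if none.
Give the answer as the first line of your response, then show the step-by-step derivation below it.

0,1,3,4

step 1: output 0; order=[0]; indeg=(0,0,1,0,0,1,1,0)
step 2: output 1; order=[0,1]; indeg=(0,0,1,0,0,1,1,0)
step 3: output 3; order=[0,1,3]; indeg=(0,0,1,0,0,1,1,0)
step 4: output 4; order=[0,1,3,4]; indeg=(0,0,1,0,0,1,0,0)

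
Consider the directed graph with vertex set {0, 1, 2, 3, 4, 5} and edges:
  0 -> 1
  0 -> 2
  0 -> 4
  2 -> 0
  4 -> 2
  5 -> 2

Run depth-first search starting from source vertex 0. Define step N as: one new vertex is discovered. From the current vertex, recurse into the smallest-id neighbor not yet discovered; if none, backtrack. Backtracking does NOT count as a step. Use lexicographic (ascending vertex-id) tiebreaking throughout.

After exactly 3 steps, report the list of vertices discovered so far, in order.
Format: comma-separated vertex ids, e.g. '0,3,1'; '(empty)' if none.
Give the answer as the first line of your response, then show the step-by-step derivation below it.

0,1,2

step 1: discover 0; path=0; order=0
step 2: discover 1; path=0>1; order=0,1
step 3: discover 2; path=0>2; order=0,1,2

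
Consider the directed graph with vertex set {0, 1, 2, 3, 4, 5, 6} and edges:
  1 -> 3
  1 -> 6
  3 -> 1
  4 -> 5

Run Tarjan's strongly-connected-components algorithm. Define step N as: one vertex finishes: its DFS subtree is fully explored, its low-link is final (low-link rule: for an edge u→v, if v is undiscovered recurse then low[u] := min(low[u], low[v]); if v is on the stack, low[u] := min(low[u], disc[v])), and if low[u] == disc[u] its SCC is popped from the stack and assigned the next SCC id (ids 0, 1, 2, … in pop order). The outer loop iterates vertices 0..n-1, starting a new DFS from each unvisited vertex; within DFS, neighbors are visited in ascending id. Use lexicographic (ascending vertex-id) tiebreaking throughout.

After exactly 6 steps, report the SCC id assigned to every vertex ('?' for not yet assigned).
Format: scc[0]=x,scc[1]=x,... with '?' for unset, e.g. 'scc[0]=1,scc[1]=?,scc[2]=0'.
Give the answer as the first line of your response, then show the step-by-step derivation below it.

scc[0]=0,scc[1]=2,scc[2]=3,scc[3]=2,scc[4]=?,scc[5]=4,scc[6]=1

step 1: low=(low[0]=0,low[1]=?,low[2]=?,low[3]=?,low[4]=?,low[5]=?,low[6]=?); scc=(scc[0]=0,scc[1]=?,scc[2]=?,scc[3]=?,scc[4]=?,scc[5]=?,scc[6]=?)
step 2: low=(low[0]=0,low[1]=1,low[2]=?,low[3]=1,low[4]=?,low[5]=?,low[6]=?); scc=(scc[0]=0,scc[1]=?,scc[2]=?,scc[3]=?,scc[4]=?,scc[5]=?,scc[6]=?)
step 3: low=(low[0]=0,low[1]=1,low[2]=?,low[3]=1,low[4]=?,low[5]=?,low[6]=3); scc=(scc[0]=0,scc[1]=?,scc[2]=?,scc[3]=?,scc[4]=?,scc[5]=?,scc[6]=1)
step 4: low=(low[0]=0,low[1]=1,low[2]=?,low[3]=1,low[4]=?,low[5]=?,low[6]=3); scc=(scc[0]=0,scc[1]=2,scc[2]=?,scc[3]=2,scc[4]=?,scc[5]=?,scc[6]=1)
step 5: low=(low[0]=0,low[1]=1,low[2]=4,low[3]=1,low[4]=?,low[5]=?,low[6]=3); scc=(scc[0]=0,scc[1]=2,scc[2]=3,scc[3]=2,scc[4]=?,scc[5]=?,scc[6]=1)
step 6: low=(low[0]=0,low[1]=1,low[2]=4,low[3]=1,low[4]=5,low[5]=6,low[6]=3); scc=(scc[0]=0,scc[1]=2,scc[2]=3,scc[3]=2,scc[4]=?,scc[5]=4,scc[6]=1)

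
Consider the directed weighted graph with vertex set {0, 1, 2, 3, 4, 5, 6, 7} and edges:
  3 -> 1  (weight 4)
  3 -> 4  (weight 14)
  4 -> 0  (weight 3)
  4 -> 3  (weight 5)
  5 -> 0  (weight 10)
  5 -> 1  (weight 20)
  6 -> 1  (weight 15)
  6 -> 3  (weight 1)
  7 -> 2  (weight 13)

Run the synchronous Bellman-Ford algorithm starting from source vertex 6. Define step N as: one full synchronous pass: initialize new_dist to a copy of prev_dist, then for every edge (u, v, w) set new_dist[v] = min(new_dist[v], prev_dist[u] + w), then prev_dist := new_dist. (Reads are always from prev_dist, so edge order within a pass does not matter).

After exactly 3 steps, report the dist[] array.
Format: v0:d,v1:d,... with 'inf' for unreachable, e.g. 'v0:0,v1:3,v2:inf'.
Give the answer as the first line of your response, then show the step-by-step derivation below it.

v0:18,v1:5,v2:inf,v3:1,v4:15,v5:inf,v6:0,v7:inf

step 1: dist = v0:inf,v1:15,v2:inf,v3:1,v4:inf,v5:inf,v6:0,v7:inf
step 2: dist = v0:inf,v1:5,v2:inf,v3:1,v4:15,v5:inf,v6:0,v7:inf
step 3: dist = v0:18,v1:5,v2:inf,v3:1,v4:15,v5:inf,v6:0,v7:inf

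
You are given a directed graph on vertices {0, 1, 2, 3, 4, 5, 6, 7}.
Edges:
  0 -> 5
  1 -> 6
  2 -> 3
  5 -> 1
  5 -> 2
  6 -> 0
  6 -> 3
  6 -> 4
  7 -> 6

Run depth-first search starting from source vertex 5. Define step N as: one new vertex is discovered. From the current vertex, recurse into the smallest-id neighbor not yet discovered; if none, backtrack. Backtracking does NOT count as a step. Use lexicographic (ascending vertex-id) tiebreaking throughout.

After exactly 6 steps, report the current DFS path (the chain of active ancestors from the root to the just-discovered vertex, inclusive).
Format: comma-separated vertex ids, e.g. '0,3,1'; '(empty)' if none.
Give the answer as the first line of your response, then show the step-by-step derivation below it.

5,1,6,4

step 1: discover 5; path=5; order=5
step 2: discover 1; path=5>1; order=5,1
step 3: discover 6; path=5>1>6; order=5,1,6
step 4: discover 0; path=5>1>6>0; order=5,1,6,0
step 5: discover 3; path=5>1>6>3; order=5,1,6,0,3
step 6: discover 4; path=5>1>6>4; order=5,1,6,0,3,4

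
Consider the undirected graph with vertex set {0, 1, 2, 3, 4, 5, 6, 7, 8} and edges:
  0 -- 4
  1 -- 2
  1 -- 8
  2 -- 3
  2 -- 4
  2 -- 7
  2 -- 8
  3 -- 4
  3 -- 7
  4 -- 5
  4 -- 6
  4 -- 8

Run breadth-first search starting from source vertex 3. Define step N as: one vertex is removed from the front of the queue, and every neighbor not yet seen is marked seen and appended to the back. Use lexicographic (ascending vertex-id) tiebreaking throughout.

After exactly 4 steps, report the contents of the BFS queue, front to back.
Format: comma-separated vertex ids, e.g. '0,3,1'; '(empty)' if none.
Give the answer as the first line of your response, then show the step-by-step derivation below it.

1,8,0,5,6

step 1: dequeue 3; queue=[2,4,7]; order=3
step 2: dequeue 2; queue=[4,7,1,8]; order=3,2
step 3: dequeue 4; queue=[7,1,8,0,5,6]; order=3,2,4
step 4: dequeue 7; queue=[1,8,0,5,6]; order=3,2,4,7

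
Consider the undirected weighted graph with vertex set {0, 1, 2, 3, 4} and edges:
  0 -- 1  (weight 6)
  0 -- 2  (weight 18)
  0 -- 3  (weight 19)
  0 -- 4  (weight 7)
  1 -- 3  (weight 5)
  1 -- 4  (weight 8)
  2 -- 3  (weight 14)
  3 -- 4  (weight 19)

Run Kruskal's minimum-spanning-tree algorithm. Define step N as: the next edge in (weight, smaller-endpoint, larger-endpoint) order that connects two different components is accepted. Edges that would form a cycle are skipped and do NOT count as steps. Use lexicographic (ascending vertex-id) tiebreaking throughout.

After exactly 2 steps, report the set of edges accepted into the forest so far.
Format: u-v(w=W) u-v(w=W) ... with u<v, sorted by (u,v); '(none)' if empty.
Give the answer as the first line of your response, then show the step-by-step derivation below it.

0-1(w=6) 1-3(w=5)

step 1: add edge 1-3 (w=5); MST = {1-3(w=5)}
step 2: add edge 0-1 (w=6); MST = {0-1(w=6) 1-3(w=5)}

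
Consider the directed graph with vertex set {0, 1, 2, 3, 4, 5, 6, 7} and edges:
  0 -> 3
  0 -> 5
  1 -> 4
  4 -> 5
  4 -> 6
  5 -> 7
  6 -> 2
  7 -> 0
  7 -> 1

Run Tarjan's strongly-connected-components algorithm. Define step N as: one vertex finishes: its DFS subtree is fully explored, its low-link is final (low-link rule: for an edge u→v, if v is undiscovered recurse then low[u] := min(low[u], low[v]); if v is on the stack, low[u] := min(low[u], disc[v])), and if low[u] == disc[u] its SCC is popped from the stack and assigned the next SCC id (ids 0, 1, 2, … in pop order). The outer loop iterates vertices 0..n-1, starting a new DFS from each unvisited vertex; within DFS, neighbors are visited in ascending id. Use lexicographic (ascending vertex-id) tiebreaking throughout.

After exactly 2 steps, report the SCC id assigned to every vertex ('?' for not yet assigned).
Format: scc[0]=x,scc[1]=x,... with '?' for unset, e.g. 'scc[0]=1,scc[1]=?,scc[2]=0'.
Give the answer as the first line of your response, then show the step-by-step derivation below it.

scc[0]=?,scc[1]=?,scc[2]=1,scc[3]=0,scc[4]=?,scc[5]=?,scc[6]=?,scc[7]=?

step 1: low=(low[0]=0,low[1]=?,low[2]=?,low[3]=1,low[4]=?,low[5]=?,low[6]=?,low[7]=?); scc=(scc[0]=?,scc[1]=?,scc[2]=?,scc[3]=0,scc[4]=?,scc[5]=?,scc[6]=?,scc[7]=?)
step 2: low=(low[0]=0,low[1]=4,low[2]=7,low[3]=1,low[4]=2,low[5]=2,low[6]=6,low[7]=0); scc=(scc[0]=?,scc[1]=?,scc[2]=1,scc[3]=0,scc[4]=?,scc[5]=?,scc[6]=?,scc[7]=?)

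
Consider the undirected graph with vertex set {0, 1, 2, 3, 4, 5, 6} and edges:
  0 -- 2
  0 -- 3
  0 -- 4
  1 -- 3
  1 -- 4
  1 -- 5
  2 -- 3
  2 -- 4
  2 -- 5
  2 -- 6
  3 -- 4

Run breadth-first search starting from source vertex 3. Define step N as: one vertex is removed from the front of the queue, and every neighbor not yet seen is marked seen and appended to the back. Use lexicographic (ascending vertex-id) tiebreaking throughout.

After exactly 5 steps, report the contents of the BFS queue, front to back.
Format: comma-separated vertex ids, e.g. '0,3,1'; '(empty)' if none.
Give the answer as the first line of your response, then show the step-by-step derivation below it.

5,6

step 1: dequeue 3; queue=[0,1,2,4]; order=3
step 2: dequeue 0; queue=[1,2,4]; order=3,0
step 3: dequeue 1; queue=[2,4,5]; order=3,0,1
step 4: dequeue 2; queue=[4,5,6]; order=3,0,1,2
step 5: dequeue 4; queue=[5,6]; order=3,0,1,2,4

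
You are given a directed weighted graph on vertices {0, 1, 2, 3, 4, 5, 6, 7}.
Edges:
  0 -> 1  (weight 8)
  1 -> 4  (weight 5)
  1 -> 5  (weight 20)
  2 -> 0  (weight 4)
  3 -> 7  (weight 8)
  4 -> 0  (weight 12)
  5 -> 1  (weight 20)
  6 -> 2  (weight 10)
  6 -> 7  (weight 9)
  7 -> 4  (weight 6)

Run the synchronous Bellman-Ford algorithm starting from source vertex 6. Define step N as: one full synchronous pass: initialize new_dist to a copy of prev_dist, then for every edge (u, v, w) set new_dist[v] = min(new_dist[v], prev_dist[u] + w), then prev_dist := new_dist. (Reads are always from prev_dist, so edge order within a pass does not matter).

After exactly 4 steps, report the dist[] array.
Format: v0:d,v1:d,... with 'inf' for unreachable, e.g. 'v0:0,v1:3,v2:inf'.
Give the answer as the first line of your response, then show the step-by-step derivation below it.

v0:14,v1:22,v2:10,v3:inf,v4:15,v5:42,v6:0,v7:9

step 1: dist = v0:inf,v1:inf,v2:10,v3:inf,v4:inf,v5:inf,v6:0,v7:9
step 2: dist = v0:14,v1:inf,v2:10,v3:inf,v4:15,v5:inf,v6:0,v7:9
step 3: dist = v0:14,v1:22,v2:10,v3:inf,v4:15,v5:inf,v6:0,v7:9
step 4: dist = v0:14,v1:22,v2:10,v3:inf,v4:15,v5:42,v6:0,v7:9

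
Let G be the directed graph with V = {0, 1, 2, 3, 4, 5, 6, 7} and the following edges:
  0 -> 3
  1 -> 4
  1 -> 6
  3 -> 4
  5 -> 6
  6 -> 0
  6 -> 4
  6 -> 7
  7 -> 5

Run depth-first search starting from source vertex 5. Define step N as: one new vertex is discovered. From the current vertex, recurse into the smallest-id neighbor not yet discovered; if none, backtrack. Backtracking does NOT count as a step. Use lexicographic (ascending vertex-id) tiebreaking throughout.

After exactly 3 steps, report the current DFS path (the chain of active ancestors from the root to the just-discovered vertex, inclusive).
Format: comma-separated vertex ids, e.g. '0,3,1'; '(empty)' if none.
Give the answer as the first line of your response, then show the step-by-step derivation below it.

5,6,0

step 1: discover 5; path=5; order=5
step 2: discover 6; path=5>6; order=5,6
step 3: discover 0; path=5>6>0; order=5,6,0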